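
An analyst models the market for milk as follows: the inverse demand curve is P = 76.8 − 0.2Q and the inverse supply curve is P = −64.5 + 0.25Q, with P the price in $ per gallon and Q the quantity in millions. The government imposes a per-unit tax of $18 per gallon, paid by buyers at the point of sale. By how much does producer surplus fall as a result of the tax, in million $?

Inverting to Q(P) form: Qd = 384 − 5P; Qs = 4P + 258.
Before the tax: set 384 − 5P = 4P + 258 → P* = $14, Q* = 314.
With the tax collected from buyers, demand (in seller-price terms) shifts: Qd = 384 − 5(P + 18).
Solving gives Q = 274 with buyers paying $22 and producers receiving $4 (the $18 wedge).
ΔPS is the trapezoid between Q = 274 and Q = 314 of height $10: ½ · (314 + 274) · 10 = $2940.

Producer surplus falls by $2940 million.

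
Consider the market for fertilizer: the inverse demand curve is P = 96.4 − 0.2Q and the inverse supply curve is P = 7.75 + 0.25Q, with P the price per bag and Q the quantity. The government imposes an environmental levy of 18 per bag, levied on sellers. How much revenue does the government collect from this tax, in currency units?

Tax revenue = 2826.

Rewrite in direct form: Qd = 482 − 5P and Qs = 4P − 31.
Without the tax, 482 − 5P = 4P − 31 gives 9P = 513, so P* = 57 and Q* = 197.
With the tax collected from sellers, supply shifts: Qs = 4(P − 18) − 31.
Solving gives Q = 157 with buyers paying 65 and sellers receiving 47 (the 18 wedge).
Revenue = t · Q = 18 · 157 = 2826.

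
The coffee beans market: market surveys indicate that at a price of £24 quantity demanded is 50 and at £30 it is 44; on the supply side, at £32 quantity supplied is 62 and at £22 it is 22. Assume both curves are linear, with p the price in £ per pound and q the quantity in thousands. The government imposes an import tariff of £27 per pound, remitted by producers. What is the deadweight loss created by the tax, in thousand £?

Demand slope: (44 − 50)/(30 − 24) = -1, so qd = 74 − p.
Supply slope: (22 − 62)/(22 − 32) = 4, so qs = 4p − 66.
Without the tax, 74 − p = 4p − 66 gives 5p = 140, so p* = £28 and q* = 46.
With the tax collected from producers, supply shifts: qs = 4(p − 27) − 66.
New equilibrium: buyers pay £49.6, producers receive £22.6, q = 24.4. (Wedge: pb − ps = 27.)
Quantity falls by |ΔQ| = |46 − 24.4| = 21.6.
DWL = ½ · t · |ΔQ| = ½ · 27 · 21.6 = £291.6.

Deadweight loss = £291.6 thousand.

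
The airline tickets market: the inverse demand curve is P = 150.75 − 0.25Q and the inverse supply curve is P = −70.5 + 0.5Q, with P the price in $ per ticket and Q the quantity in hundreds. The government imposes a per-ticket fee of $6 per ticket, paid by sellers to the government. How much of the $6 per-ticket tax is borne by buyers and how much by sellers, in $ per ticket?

Rewrite in direct form: Qd = 603 − 4P and Qs = 2P + 141.
Without the tax, 603 − 4P = 2P + 141 gives 6P = 462, so P* = $77 and Q* = 295.
With the tax collected from sellers, supply shifts: Qs = 2(P − 6) + 141.
New equilibrium: buyers pay $79, sellers receive $73, Q = 287. (Wedge: Pb − Ps = 6.)
Burden on buyers: $2; on sellers: $4. (They sum to $6.)

Buyers bear $2 per ticket; sellers bear $4 per ticket.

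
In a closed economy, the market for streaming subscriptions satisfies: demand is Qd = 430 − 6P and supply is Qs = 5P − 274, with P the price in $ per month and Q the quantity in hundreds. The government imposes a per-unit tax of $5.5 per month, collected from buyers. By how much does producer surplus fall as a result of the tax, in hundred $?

Before the tax: set 430 − 6P = 5P − 274 → P* = $64, Q* = 46.
With the tax collected from buyers, demand (in seller-price terms) shifts: Qd = 430 − 6(P + 5.5).
Solving gives Q = 31 with buyers paying $66.5 and sellers receiving $61 (the $5.5 wedge).
ΔPS is the trapezoid between Q = 31 and Q = 46 of height $3: ½ · (46 + 31) · 3 = $115.5.

Producer surplus falls by $115.5 hundred.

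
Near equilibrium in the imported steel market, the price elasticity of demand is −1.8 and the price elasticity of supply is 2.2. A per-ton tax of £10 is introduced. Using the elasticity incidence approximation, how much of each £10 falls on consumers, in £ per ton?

Incidence ratio: consumers' share ≈ εs / (εs + |εd|) = 2.2 / (2.2 + 1.8) = 0.55.
So consumers bear ≈ 0.55 × £10 = £5.5; sellers bear £4.5.

Consumers bear ≈ £5.5 per ton.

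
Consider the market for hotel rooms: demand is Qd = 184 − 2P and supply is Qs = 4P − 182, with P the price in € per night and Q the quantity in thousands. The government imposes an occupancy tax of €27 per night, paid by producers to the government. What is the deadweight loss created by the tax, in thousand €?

Deadweight loss = €486 thousand.

Without the tax, 184 − 2P = 4P − 182 gives 6P = 366, so P* = €61 and Q* = 62.
With the tax collected from producers, supply shifts: Qs = 4(P − 27) − 182.
New equilibrium: consumers pay €79, producers receive €52, Q = 26. (Wedge: Pb − Ps = 27.)
Quantity falls by |ΔQ| = |62 − 26| = 36.
DWL = ½ · t · |ΔQ| = ½ · 27 · 36 = €486.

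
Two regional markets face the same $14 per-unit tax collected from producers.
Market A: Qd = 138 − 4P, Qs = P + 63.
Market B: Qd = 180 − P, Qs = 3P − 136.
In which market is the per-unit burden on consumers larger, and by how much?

Market A: pre-tax P* = $15, Q* = 78; post-tax Q = 66.8; per-unit burden on consumers = $2.8.
Market B: pre-tax P* = $79, Q* = 101; post-tax Q = 90.5; per-unit burden on consumers = $10.5.
Difference: $2.8 vs $10.5 → market B is larger by $7.7.

Market B, by $7.7.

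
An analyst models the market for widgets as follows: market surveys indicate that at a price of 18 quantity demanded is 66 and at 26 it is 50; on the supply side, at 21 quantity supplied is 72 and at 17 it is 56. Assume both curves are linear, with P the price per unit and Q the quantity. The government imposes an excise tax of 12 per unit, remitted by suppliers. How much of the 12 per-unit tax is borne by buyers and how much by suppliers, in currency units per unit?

Demand slope: (50 − 66)/(26 − 18) = -2, so Qd = 102 − 2P.
Supply slope: (56 − 72)/(17 − 21) = 4, so Qs = 4P − 12.
Before the tax: set 102 − 2P = 4P − 12 → P* = 19, Q* = 64.
With the tax collected from suppliers, supply shifts: Qs = 4(P − 12) − 12.
Solving gives Q = 48 with buyers paying 27 and suppliers receiving 15 (the 12 wedge).
Burden on buyers: 8; on suppliers: 4. (They sum to 12.)

Buyers bear 8 per unit; suppliers bear 4 per unit.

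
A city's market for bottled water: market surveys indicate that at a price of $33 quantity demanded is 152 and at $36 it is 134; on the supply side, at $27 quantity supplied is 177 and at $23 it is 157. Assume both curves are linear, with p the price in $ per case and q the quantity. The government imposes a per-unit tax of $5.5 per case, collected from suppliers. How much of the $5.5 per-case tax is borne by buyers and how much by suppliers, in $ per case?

Demand slope: (134 − 152)/(36 − 33) = -6, so qd = 350 − 6p.
Supply slope: (157 − 177)/(23 − 27) = 5, so qs = 5p + 42.
Without the tax, 350 − 6p = 5p + 42 gives 11p = 308, so p* = $28 and q* = 182.
With the tax collected from suppliers, supply shifts: qs = 5(p − 5.5) + 42.
New equilibrium: buyers pay $30.5, suppliers receive $25, q = 167. (Wedge: pb − ps = 5.5.)
Burden on buyers: $2.5; on suppliers: $3. (They sum to $5.5.)

Buyers bear $2.5 per case; suppliers bear $3 per case.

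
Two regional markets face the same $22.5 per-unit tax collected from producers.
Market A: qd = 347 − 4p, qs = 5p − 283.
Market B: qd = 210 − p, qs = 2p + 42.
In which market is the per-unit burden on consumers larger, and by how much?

Market B, by $2.5.

Market A: pre-tax p* = $70, q* = 67; post-tax q = 17; per-unit burden on consumers = $12.5.
Market B: pre-tax p* = $56, q* = 154; post-tax q = 139; per-unit burden on consumers = $15.
Difference: $12.5 vs $15 → market B is larger by $2.5.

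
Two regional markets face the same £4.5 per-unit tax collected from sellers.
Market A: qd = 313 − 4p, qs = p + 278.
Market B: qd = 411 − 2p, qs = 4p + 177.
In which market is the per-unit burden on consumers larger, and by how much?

Market A: pre-tax p* = £7, q* = 285; post-tax q = 281.4; per-unit burden on consumers = £0.9.
Market B: pre-tax p* = £39, q* = 333; post-tax q = 327; per-unit burden on consumers = £3.
Difference: £0.9 vs £3 → market B is larger by £2.1.

Market B, by £2.1.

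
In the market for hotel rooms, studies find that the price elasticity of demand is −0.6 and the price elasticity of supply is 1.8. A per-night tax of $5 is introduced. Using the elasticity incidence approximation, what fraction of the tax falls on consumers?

Consumers' share ≈ 0.75.

Incidence ratio: consumers' share ≈ εs / (εs + |εd|) = 1.8 / (1.8 + 0.6) = 0.75.
Supply is the more elastic side, so consumers bear the larger share.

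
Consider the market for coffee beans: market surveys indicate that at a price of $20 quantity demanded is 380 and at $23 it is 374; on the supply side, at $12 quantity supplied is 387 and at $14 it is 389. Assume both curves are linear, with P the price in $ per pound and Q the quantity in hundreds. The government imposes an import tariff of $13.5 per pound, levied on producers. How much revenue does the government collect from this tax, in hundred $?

Demand slope: (374 − 380)/(23 − 20) = -2, so Qd = 420 − 2P.
Supply slope: (389 − 387)/(14 − 12) = 1, so Qs = P + 375.
Before the tax: set 420 − 2P = P + 375 → P* = $15, Q* = 390.
With the tax collected from producers, supply shifts: Qs = (P − 13.5) + 375.
Solving gives Q = 381 with consumers paying $19.5 and producers receiving $6 (the $13.5 wedge).
Revenue = t · Q = 13.5 · 381 = $5143.5.

Tax revenue = $5143.5 hundred.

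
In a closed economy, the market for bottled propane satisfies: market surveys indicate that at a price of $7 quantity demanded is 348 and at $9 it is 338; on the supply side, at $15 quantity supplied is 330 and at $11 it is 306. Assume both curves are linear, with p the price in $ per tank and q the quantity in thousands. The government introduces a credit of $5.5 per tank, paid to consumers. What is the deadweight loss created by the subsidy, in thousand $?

Demand slope: (338 − 348)/(9 − 7) = -5, so qd = 383 − 5p.
Supply slope: (306 − 330)/(11 − 15) = 6, so qs = 6p + 240.
Without the subsidy, 383 − 5p = 6p + 240 gives 11p = 143, so p* = $13 and q* = 318.
With a per-unit subsidy paid to consumers, each effectively pays p − 5.5, so demand becomes qd = 383 − 5(p − 5.5).
Solving gives q = 333 with consumers paying $10 and producers receiving $15.5 (the $5.5 wedge).
Quantity rises by |ΔQ| = |318 − 333| = 15.
DWL = ½ · t · |ΔQ| = ½ · 5.5 · 15 = $41.25.

Deadweight loss = $41.25 thousand.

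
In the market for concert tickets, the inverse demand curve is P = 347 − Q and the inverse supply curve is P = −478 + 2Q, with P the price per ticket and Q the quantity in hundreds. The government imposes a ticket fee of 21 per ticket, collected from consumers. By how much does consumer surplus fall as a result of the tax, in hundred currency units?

Rewrite in direct form: Qd = 347 − P and Qs = 0.5P + 239.
Before the tax: set 347 − P = 0.5P + 239 → P* = 72, Q* = 275.
With the tax collected from consumers, demand (in seller-price terms) shifts: Qd = 347 − (P + 21).
New equilibrium: consumers pay 79, suppliers receive 58, Q = 268. (Wedge: Pb − Ps = 21.)
ΔCS is the trapezoid between Q = 268 and Q = 275 of height 7: ½ · (275 + 268) · 7 = 1900.5.

Consumer surplus falls by 1900.5 hundred.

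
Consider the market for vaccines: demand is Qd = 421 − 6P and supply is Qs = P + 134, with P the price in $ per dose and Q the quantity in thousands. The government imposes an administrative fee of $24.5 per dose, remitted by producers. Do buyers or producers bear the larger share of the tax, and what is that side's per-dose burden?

Producers bear the larger share: $21 per dose.

Without the tax, 421 − 6P = P + 134 gives 7P = 287, so P* = $41 and Q* = 175.
With the tax collected from producers, supply shifts: Qs = (P − 24.5) + 134.
New equilibrium: buyers pay $44.5, producers receive $20, Q = 154. (Wedge: Pb − Ps = 24.5.)
Per-dose burden: buyers $3.5, producers $21.
Producers take the larger share because supply is less price-elastic here (demand slope 6 vs supply slope 1).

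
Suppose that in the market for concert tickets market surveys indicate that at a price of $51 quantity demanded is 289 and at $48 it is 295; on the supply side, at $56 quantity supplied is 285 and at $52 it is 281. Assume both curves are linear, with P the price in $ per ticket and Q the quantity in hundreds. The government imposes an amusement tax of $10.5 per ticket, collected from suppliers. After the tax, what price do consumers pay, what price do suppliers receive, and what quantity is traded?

Consumers pay $57.5; suppliers receive $47; quantity = 276.

Demand slope: (295 − 289)/(48 − 51) = -2, so Qd = 391 − 2P.
Supply slope: (281 − 285)/(52 − 56) = 1, so Qs = P + 229.
Without the tax, 391 − 2P = P + 229 gives 3P = 162, so P* = $54 and Q* = 283.
With the tax collected from suppliers, supply shifts: Qs = (P − 10.5) + 229.
Solving gives Q = 276 with consumers paying $57.5 and suppliers receiving $47 (the $10.5 wedge).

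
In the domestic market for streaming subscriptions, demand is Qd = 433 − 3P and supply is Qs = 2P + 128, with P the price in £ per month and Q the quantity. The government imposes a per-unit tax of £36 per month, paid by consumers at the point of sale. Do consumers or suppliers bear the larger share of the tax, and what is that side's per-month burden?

Suppliers bear the larger share: £21.6 per month.

Before the tax: set 433 − 3P = 2P + 128 → P* = £61, Q* = 250.
With the tax collected from consumers, demand (in seller-price terms) shifts: Qd = 433 − 3(P + 36).
Solving gives Q = 206.8 with consumers paying £75.4 and suppliers receiving £39.4 (the £36 wedge).
Per-month burden: consumers £14.4, suppliers £21.6.
Suppliers take the larger share because supply is less price-elastic here (demand slope 3 vs supply slope 2).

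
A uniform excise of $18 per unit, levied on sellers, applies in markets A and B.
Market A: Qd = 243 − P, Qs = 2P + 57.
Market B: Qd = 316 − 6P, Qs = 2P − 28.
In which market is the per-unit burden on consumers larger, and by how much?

Market A, by $7.5.

Market A: pre-tax P* = $62, Q* = 181; post-tax Q = 169; per-unit burden on consumers = $12.
Market B: pre-tax P* = $43, Q* = 58; post-tax Q = 31; per-unit burden on consumers = $4.5.
Difference: $12 vs $4.5 → market A is larger by $7.5.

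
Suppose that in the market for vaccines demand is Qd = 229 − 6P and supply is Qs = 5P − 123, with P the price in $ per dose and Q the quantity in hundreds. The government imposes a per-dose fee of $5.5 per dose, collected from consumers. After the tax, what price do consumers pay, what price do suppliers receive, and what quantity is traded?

Without the tax, 229 − 6P = 5P − 123 gives 11P = 352, so P* = $32 and Q* = 37.
With the tax collected from consumers, demand (in seller-price terms) shifts: Qd = 229 − 6(P + 5.5).
New equilibrium: consumers pay $34.5, suppliers receive $29, Q = 22. (Wedge: Pb − Ps = 5.5.)
The less price-elastic side of the market bears the larger share of a per-unit tax.

Consumers pay $34.5; suppliers receive $29; quantity = 22.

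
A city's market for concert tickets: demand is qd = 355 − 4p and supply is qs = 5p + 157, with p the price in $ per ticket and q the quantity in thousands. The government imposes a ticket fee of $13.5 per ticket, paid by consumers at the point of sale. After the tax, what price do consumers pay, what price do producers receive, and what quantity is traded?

Consumers pay $29.5; producers receive $16; quantity = 237.

Before the tax: set 355 − 4p = 5p + 157 → p* = $22, q* = 267.
With the tax collected from consumers, demand (in seller-price terms) shifts: qd = 355 − 4(p + 13.5).
Solving gives q = 237 with consumers paying $29.5 and producers receiving $16 (the $13.5 wedge).
The less price-elastic side of the market bears the larger share of a per-unit tax.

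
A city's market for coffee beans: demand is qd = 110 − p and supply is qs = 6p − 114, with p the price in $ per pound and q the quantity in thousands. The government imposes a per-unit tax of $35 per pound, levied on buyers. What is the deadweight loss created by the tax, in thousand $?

Deadweight loss = $525 thousand.

Before the tax: set 110 − p = 6p − 114 → p* = $32, q* = 78.
With the tax collected from buyers, demand (in seller-price terms) shifts: qd = 110 − (p + 35).
New equilibrium: buyers pay $62, sellers receive $27, q = 48. (Wedge: pb − ps = 35.)
Quantity falls by |ΔQ| = |78 − 48| = 30.
DWL = ½ · t · |ΔQ| = ½ · 35 · 30 = $525.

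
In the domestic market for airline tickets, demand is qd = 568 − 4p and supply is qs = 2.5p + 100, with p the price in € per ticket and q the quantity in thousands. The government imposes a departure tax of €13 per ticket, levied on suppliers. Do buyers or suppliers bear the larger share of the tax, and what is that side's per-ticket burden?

Before the tax: set 568 − 4p = 2.5p + 100 → p* = €72, q* = 280.
With the tax collected from suppliers, supply shifts: qs = 2.5(p − 13) + 100.
New equilibrium: buyers pay €77, suppliers receive €64, q = 260. (Wedge: pb − ps = 13.)
Per-ticket burden: buyers €5, suppliers €8.
Suppliers take the larger share because supply is less price-elastic here (demand slope 4 vs supply slope 2.5).

Suppliers bear the larger share: €8 per ticket.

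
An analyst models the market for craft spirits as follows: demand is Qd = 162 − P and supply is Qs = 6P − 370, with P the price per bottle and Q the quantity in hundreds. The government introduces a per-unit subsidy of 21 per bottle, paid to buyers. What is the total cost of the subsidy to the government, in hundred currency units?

Before the subsidy: set 162 − P = 6P − 370 → P* = 76, Q* = 86.
With a per-unit subsidy paid to buyers, each effectively pays P − 21, so demand becomes Qd = 162 − (P − 21).
Solving gives Q = 104 with buyers paying 58 and suppliers receiving 79 (the 21 wedge).
Outlay = t · Q = 21 · 104 = 2184.

Government outlay = 2184 hundred.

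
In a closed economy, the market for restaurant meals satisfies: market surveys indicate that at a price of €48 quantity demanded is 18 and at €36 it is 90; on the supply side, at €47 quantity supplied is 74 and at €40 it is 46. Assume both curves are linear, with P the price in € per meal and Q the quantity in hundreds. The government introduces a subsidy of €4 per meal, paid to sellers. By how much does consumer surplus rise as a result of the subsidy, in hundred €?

Demand slope: (90 − 18)/(36 − 48) = -6, so Qd = 306 − 6P.
Supply slope: (46 − 74)/(40 − 47) = 4, so Qs = 4P − 114.
Before the subsidy: set 306 − 6P = 4P − 114 → P* = €42, Q* = 54.
With a per-unit subsidy paid to sellers, each receives P + 4 per unit sold, so supply becomes Qs = 4(P + 4) − 114.
Solving gives Q = 63.6 with buyers paying €40.4 and sellers receiving €44.4 (the €4 wedge).
ΔCS is the trapezoid between Q = 63.6 and Q = 54 of height €1.6: ½ · (54 + 63.6) · 1.6 = €94.08.

Consumer surplus rises by €94.08 hundred.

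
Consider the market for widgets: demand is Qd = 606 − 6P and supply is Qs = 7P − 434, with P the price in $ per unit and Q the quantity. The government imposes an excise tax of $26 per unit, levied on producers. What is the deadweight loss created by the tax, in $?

Deadweight loss = $1092.

Before the tax: set 606 − 6P = 7P − 434 → P* = $80, Q* = 126.
With the tax collected from producers, supply shifts: Qs = 7(P − 26) − 434.
Solving gives Q = 42 with consumers paying $94 and producers receiving $68 (the $26 wedge).
Quantity falls by |ΔQ| = |126 − 42| = 84.
DWL = ½ · t · |ΔQ| = ½ · 26 · 84 = $1092.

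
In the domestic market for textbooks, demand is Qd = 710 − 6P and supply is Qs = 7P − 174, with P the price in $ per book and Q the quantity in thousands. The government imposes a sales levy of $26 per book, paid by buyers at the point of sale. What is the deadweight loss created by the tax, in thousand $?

Deadweight loss = $1092 thousand.

Without the tax, 710 − 6P = 7P − 174 gives 13P = 884, so P* = $68 and Q* = 302.
With the tax collected from buyers, demand (in seller-price terms) shifts: Qd = 710 − 6(P + 26).
New equilibrium: buyers pay $82, suppliers receive $56, Q = 218. (Wedge: Pb − Ps = 26.)
Quantity falls by |ΔQ| = |302 − 218| = 84.
DWL = ½ · t · |ΔQ| = ½ · 26 · 84 = $1092.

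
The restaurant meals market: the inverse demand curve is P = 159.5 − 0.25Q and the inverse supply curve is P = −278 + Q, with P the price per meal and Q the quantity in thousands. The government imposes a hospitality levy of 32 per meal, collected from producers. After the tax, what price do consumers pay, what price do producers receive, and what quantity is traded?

Rewrite in direct form: Qd = 638 − 4P and Qs = P + 278.
Before the tax: set 638 − 4P = P + 278 → P* = 72, Q* = 350.
With the tax collected from producers, supply shifts: Qs = (P − 32) + 278.
Solving gives Q = 324.4 with consumers paying 78.4 and producers receiving 46.4 (the 32 wedge).

Consumers pay 78.4; producers receive 46.4; quantity = 324.4.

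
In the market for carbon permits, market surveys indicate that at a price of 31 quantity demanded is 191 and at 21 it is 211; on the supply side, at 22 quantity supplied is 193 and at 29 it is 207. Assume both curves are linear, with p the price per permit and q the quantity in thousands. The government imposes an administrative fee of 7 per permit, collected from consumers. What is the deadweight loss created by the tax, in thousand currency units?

Demand slope: (211 − 191)/(21 − 31) = -2, so qd = 253 − 2p.
Supply slope: (207 − 193)/(29 − 22) = 2, so qs = 2p + 149.
Before the tax: set 253 − 2p = 2p + 149 → p* = 26, q* = 201.
With the tax collected from consumers, demand (in seller-price terms) shifts: qd = 253 − 2(p + 7).
Solving gives q = 194 with consumers paying 29.5 and sellers receiving 22.5 (the 7 wedge).
Quantity falls by |ΔQ| = |201 − 194| = 7.
DWL = ½ · t · |ΔQ| = ½ · 7 · 7 = 24.5.

Deadweight loss = 24.5 thousand.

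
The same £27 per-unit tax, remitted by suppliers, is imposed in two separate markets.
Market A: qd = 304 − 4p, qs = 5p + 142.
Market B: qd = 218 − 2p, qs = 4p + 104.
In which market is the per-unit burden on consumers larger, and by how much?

Market A: pre-tax p* = £18, q* = 232; post-tax q = 172; per-unit burden on consumers = £15.
Market B: pre-tax p* = £19, q* = 180; post-tax q = 144; per-unit burden on consumers = £18.
Difference: £15 vs £18 → market B is larger by £3.

Market B, by £3.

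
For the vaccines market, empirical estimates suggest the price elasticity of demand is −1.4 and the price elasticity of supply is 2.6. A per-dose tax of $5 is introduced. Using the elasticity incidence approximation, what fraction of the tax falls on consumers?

Incidence ratio: consumers' share ≈ εs / (εs + |εd|) = 2.6 / (2.6 + 1.4) = 0.65.
Supply is the more elastic side, so consumers bear the larger share.

Consumers' share ≈ 0.65.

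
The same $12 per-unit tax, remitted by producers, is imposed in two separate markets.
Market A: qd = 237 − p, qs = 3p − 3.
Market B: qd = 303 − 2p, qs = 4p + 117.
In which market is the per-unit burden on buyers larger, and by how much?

Market A: pre-tax p* = $60, q* = 177; post-tax q = 168; per-unit burden on buyers = $9.
Market B: pre-tax p* = $31, q* = 241; post-tax q = 225; per-unit burden on buyers = $8.
Difference: $9 vs $8 → market A is larger by $1.

Market A, by $1.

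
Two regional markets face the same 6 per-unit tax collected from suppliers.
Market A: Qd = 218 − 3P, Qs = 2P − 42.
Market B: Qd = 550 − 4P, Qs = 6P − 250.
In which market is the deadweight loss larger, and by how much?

Market B, by 21.6.

Market A: pre-tax P* = 52, Q* = 62; post-tax Q = 54.8; deadweight loss = 21.6.
Market B: pre-tax P* = 80, Q* = 230; post-tax Q = 215.6; deadweight loss = 43.2.
Difference: 21.6 vs 43.2 → market B is larger by 21.6.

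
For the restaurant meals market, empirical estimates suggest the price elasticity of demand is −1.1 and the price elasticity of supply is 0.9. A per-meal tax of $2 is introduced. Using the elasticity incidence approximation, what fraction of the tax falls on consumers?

Consumers' share ≈ 0.45.

Incidence ratio: consumers' share ≈ εs / (εs + |εd|) = 0.9 / (0.9 + 1.1) = 0.45.
Supply is the less elastic side, so consumers bear the smaller share.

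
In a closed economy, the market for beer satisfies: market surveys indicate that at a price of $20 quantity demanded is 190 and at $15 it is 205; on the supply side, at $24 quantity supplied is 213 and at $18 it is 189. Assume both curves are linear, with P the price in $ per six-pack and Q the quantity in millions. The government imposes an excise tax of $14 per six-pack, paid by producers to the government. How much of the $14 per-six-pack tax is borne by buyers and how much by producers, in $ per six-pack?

Buyers bear $8 per six-pack; producers bear $6 per six-pack.

Demand slope: (205 − 190)/(15 − 20) = -3, so Qd = 250 − 3P.
Supply slope: (189 − 213)/(18 − 24) = 4, so Qs = 4P + 117.
Before the tax: set 250 − 3P = 4P + 117 → P* = $19, Q* = 193.
With the tax collected from producers, supply shifts: Qs = 4(P − 14) + 117.
Solving gives Q = 169 with buyers paying $27 and producers receiving $13 (the $14 wedge).
Burden on buyers: $8; on producers: $6. (They sum to $14.)
The less price-elastic side of the market bears the larger share of a per-unit tax.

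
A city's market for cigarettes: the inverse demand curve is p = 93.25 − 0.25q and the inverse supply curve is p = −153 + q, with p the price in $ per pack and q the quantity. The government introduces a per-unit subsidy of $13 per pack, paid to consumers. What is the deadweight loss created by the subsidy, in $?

Inverting to q(p) form: qd = 373 − 4p; qs = p + 153.
Before the subsidy: set 373 − 4p = p + 153 → p* = $44, q* = 197.
With a per-unit subsidy paid to consumers, each effectively pays p − 13, so demand becomes qd = 373 − 4(p − 13).
New equilibrium: consumers pay $41.4, sellers receive $54.4, q = 207.4. (Wedge: pb − ps = −13.)
Quantity rises by |ΔQ| = |197 − 207.4| = 10.4.
DWL = ½ · t · |ΔQ| = ½ · 13 · 10.4 = $67.6.

Deadweight loss = $67.6.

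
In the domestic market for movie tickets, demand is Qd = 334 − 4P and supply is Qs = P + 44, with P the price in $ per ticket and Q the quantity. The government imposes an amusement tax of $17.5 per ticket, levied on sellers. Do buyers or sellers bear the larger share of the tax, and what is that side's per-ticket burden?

Before the tax: set 334 − 4P = P + 44 → P* = $58, Q* = 102.
With the tax collected from sellers, supply shifts: Qs = (P − 17.5) + 44.
Solving gives Q = 88 with buyers paying $61.5 and sellers receiving $44 (the $17.5 wedge).
Per-ticket burden: buyers $3.5, sellers $14.
Sellers take the larger share because supply is less price-elastic here (demand slope 4 vs supply slope 1).
The less price-elastic side of the market bears the larger share of a per-unit tax.

Sellers bear the larger share: $14 per ticket.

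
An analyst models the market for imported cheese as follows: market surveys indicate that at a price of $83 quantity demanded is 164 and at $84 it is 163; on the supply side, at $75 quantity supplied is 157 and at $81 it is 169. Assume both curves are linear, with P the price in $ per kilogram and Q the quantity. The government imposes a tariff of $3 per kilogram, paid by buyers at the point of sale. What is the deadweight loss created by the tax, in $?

Demand slope: (163 − 164)/(84 − 83) = -1, so Qd = 247 − P.
Supply slope: (169 − 157)/(81 − 75) = 2, so Qs = 2P + 7.
Before the tax: set 247 − P = 2P + 7 → P* = $80, Q* = 167.
With the tax collected from buyers, demand (in seller-price terms) shifts: Qd = 247 − (P + 3).
New equilibrium: buyers pay $82, suppliers receive $79, Q = 165. (Wedge: Pb − Ps = 3.)
Quantity falls by |ΔQ| = |167 − 165| = 2.
DWL = ½ · t · |ΔQ| = ½ · 3 · 2 = $3.

Deadweight loss = $3.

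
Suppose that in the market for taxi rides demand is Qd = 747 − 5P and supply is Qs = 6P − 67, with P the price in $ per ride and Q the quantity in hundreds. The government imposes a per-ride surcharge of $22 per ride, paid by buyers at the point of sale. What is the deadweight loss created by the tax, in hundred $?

Without the tax, 747 − 5P = 6P − 67 gives 11P = 814, so P* = $74 and Q* = 377.
With the tax collected from buyers, demand (in seller-price terms) shifts: Qd = 747 − 5(P + 22).
Solving gives Q = 317 with buyers paying $86 and suppliers receiving $64 (the $22 wedge).
Quantity falls by |ΔQ| = |377 − 317| = 60.
DWL = ½ · t · |ΔQ| = ½ · 22 · 60 = $660.

Deadweight loss = $660 hundred.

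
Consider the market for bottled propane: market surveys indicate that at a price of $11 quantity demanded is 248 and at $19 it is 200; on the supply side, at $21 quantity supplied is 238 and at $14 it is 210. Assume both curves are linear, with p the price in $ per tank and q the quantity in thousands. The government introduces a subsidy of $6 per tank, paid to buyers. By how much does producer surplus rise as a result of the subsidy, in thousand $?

Producer surplus rises by $810.72 thousand.

Demand slope: (200 − 248)/(19 − 11) = -6, so qd = 314 − 6p.
Supply slope: (210 − 238)/(14 − 21) = 4, so qs = 4p + 154.
Without the subsidy, 314 − 6p = 4p + 154 gives 10p = 160, so p* = $16 and q* = 218.
With a per-unit subsidy paid to buyers, each effectively pays p − 6, so demand becomes qd = 314 − 6(p − 6).
New equilibrium: buyers pay $13.6, producers receive $19.6, q = 232.4. (Wedge: pb − ps = −6.)
ΔPS is the trapezoid between Q = 232.4 and Q = 218 of height $3.6: ½ · (218 + 232.4) · 3.6 = $810.72.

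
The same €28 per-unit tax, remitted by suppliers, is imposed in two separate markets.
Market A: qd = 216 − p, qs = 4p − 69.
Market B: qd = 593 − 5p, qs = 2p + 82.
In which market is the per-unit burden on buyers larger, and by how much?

Market A: pre-tax p* = €57, q* = 159; post-tax q = 136.6; per-unit burden on buyers = €22.4.
Market B: pre-tax p* = €73, q* = 228; post-tax q = 188; per-unit burden on buyers = €8.
Difference: €22.4 vs €8 → market A is larger by €14.4.

Market A, by €14.4.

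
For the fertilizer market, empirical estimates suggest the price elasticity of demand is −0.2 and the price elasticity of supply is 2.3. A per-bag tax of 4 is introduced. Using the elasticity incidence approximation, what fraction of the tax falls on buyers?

Incidence ratio: buyers' share ≈ εs / (εs + |εd|) = 2.3 / (2.3 + 0.2) = 0.92.
Supply is the more elastic side, so buyers bear the larger share.

Buyers' share ≈ 0.92.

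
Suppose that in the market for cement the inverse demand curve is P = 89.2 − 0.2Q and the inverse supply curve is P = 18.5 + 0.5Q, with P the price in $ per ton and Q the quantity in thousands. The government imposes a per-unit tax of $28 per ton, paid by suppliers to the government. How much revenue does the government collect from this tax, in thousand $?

Tax revenue = $1708 thousand.

Inverting to Q(P) form: Qd = 446 − 5P; Qs = 2P − 37.
Without the tax, 446 − 5P = 2P − 37 gives 7P = 483, so P* = $69 and Q* = 101.
With the tax collected from suppliers, supply shifts: Qs = 2(P − 28) − 37.
New equilibrium: buyers pay $77, suppliers receive $49, Q = 61. (Wedge: Pb − Ps = 28.)
Revenue = t · Q = 28 · 61 = $1708.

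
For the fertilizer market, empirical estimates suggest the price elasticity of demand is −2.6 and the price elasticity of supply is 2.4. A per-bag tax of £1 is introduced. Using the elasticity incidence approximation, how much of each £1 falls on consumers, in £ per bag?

Incidence ratio: consumers' share ≈ εs / (εs + |εd|) = 2.4 / (2.4 + 2.6) = 0.48.
So consumers bear ≈ 0.48 × £1 = £0.48; suppliers bear £0.52.

Consumers bear ≈ £0.48 per bag.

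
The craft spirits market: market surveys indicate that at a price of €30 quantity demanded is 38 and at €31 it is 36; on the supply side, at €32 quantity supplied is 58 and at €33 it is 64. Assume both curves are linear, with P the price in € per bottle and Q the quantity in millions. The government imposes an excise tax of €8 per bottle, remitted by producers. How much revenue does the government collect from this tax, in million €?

Demand slope: (36 − 38)/(31 − 30) = -2, so Qd = 98 − 2P.
Supply slope: (64 − 58)/(33 − 32) = 6, so Qs = 6P − 134.
Without the tax, 98 − 2P = 6P − 134 gives 8P = 232, so P* = €29 and Q* = 40.
With the tax collected from producers, supply shifts: Qs = 6(P − 8) − 134.
Solving gives Q = 28 with consumers paying €35 and producers receiving €27 (the €8 wedge).
Revenue = t · Q = 8 · 28 = €224.

Tax revenue = €224 million.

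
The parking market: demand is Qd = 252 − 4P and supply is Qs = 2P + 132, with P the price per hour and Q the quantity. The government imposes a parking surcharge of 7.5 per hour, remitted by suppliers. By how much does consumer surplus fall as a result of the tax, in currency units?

Before the tax: set 252 − 4P = 2P + 132 → P* = 20, Q* = 172.
With the tax collected from suppliers, supply shifts: Qs = 2(P − 7.5) + 132.
Solving gives Q = 162 with buyers paying 22.5 and suppliers receiving 15 (the 7.5 wedge).
ΔCS is the trapezoid between Q = 162 and Q = 172 of height 2.5: ½ · (172 + 162) · 2.5 = 417.5.

Consumer surplus falls by 417.5.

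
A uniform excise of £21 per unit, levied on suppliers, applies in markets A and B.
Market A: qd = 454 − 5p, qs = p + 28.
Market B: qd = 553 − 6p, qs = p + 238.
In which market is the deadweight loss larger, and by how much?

Market B, by £5.25.

Market A: pre-tax p* = £71, q* = 99; post-tax q = 81.5; deadweight loss = £183.75.
Market B: pre-tax p* = £45, q* = 283; post-tax q = 265; deadweight loss = £189.
Difference: £183.75 vs £189 → market B is larger by £5.25.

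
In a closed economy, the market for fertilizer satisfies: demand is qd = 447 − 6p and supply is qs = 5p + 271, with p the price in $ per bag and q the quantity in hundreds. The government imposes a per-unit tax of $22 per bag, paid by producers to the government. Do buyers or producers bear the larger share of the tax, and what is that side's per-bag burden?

Producers bear the larger share: $12 per bag.

Before the tax: set 447 − 6p = 5p + 271 → p* = $16, q* = 351.
With the tax collected from producers, supply shifts: qs = 5(p − 22) + 271.
Solving gives q = 291 with buyers paying $26 and producers receiving $4 (the $22 wedge).
Per-bag burden: buyers $10, producers $12.
Producers take the larger share because supply is less price-elastic here (demand slope 6 vs supply slope 5).
The less price-elastic side of the market bears the larger share of a per-unit tax.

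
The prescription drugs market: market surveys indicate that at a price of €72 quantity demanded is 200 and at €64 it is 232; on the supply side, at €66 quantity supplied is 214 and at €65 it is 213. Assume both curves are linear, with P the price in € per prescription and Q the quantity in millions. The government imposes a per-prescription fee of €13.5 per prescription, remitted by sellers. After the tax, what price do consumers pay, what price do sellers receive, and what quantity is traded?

Consumers pay €70.7; sellers receive €57.2; quantity = 205.2.

Demand slope: (232 − 200)/(64 − 72) = -4, so Qd = 488 − 4P.
Supply slope: (213 − 214)/(65 − 66) = 1, so Qs = P + 148.
Without the tax, 488 − 4P = P + 148 gives 5P = 340, so P* = €68 and Q* = 216.
With the tax collected from sellers, supply shifts: Qs = (P − 13.5) + 148.
New equilibrium: consumers pay €70.7, sellers receive €57.2, Q = 205.2. (Wedge: Pb − Ps = 13.5.)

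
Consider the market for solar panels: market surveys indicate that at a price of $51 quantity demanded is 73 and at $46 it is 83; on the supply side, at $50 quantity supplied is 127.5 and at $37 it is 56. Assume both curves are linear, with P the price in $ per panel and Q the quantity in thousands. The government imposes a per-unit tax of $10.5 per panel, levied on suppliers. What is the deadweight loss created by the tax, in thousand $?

Deadweight loss = $80.85 thousand.

Demand slope: (83 − 73)/(46 − 51) = -2, so Qd = 175 − 2P.
Supply slope: (56 − 127.5)/(37 − 50) = 5.5, so Qs = 5.5P − 147.5.
Without the tax, 175 − 2P = 5.5P − 147.5 gives 7.5P = 322.5, so P* = $43 and Q* = 89.
With the tax collected from suppliers, supply shifts: Qs = 5.5(P − 10.5) − 147.5.
Solving gives Q = 73.6 with buyers paying $50.7 and suppliers receiving $40.2 (the $10.5 wedge).
Quantity falls by |ΔQ| = |89 − 73.6| = 15.4.
DWL = ½ · t · |ΔQ| = ½ · 10.5 · 15.4 = $80.85.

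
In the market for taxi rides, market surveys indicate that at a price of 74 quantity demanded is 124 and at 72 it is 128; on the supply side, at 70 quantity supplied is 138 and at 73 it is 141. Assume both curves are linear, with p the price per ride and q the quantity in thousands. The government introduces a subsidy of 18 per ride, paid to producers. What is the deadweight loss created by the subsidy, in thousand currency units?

Deadweight loss = 108 thousand.

Demand slope: (128 − 124)/(72 − 74) = -2, so qd = 272 − 2p.
Supply slope: (141 − 138)/(73 − 70) = 1, so qs = p + 68.
Without the subsidy, 272 − 2p = p + 68 gives 3p = 204, so p* = 68 and q* = 136.
With a per-unit subsidy paid to producers, each receives p + 18 per unit sold, so supply becomes qs = (p + 18) + 68.
New equilibrium: buyers pay 62, producers receive 80, q = 148. (Wedge: pb − ps = −18.)
Quantity rises by |ΔQ| = |136 − 148| = 12.
DWL = ½ · t · |ΔQ| = ½ · 18 · 12 = 108.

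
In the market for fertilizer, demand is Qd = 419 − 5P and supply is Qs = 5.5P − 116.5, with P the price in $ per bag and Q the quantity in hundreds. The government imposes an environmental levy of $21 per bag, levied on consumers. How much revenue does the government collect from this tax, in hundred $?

Tax revenue = $2289 hundred.

Without the tax, 419 − 5P = 5.5P − 116.5 gives 10.5P = 535.5, so P* = $51 and Q* = 164.
With the tax collected from consumers, demand (in seller-price terms) shifts: Qd = 419 − 5(P + 21).
New equilibrium: consumers pay $62, producers receive $41, Q = 109. (Wedge: Pb − Ps = 21.)
Revenue = t · Q = 21 · 109 = $2289.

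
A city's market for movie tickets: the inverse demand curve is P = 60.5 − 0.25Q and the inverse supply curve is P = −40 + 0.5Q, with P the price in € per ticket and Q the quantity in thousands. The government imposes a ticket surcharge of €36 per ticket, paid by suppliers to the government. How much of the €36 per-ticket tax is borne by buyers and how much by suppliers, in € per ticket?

Buyers bear €12 per ticket; suppliers bear €24 per ticket.

Inverting to Q(P) form: Qd = 242 − 4P; Qs = 2P + 80.
Before the tax: set 242 − 4P = 2P + 80 → P* = €27, Q* = 134.
With the tax collected from suppliers, supply shifts: Qs = 2(P − 36) + 80.
Solving gives Q = 86 with buyers paying €39 and suppliers receiving €3 (the €36 wedge).
Burden on buyers: €12; on suppliers: €24. (They sum to €36.)
The less price-elastic side of the market bears the larger share of a per-unit tax.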